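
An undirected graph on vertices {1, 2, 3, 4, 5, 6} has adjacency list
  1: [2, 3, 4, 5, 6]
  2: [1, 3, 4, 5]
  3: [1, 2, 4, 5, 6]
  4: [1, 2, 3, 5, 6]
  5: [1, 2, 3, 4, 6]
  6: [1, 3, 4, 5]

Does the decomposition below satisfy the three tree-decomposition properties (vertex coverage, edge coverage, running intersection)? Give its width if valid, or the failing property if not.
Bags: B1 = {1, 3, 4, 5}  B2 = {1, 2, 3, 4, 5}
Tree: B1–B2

A tree decomposition must satisfy three properties: every vertex lies in some bag; for every edge, both endpoints lie together in some bag; and for every vertex, the bags containing it form a connected subtree. Here vertex 6 appears in no bag, so the decomposition is invalid.

No — vertex 6 appears in no bag.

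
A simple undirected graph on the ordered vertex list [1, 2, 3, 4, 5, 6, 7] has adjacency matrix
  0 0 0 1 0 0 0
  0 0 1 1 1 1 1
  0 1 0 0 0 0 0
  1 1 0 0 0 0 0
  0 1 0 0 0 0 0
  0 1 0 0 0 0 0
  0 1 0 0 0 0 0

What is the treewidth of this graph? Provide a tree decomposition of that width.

Treewidth 1.
Bags: B1 = {1, 4}  B2 = {2, 4}  B3 = {2, 6}  B4 = {2, 5}  B5 = {2, 7}  B6 = {2, 3}
Tree: B1–B2, B2–B3, B3–B4, B2–B5, B5–B6

The largest bag has 2 vertices, giving width 1; this decomposition certifies tw(G) ≤ 1. Any graph with an edge has treewidth ≥ 1, and G has the edge 1–4. The upper and lower bounds meet at 1, so that is the treewidth.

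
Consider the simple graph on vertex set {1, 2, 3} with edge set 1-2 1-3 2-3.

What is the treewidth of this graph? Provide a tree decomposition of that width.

Treewidth 2.
Bags: B1 = {1, 2, 3}
Tree: (single bag)

A single bag containing all 3 vertices is trivially a valid decomposition of width 2. Conversely, {1, 2, 3} is a clique of size 3, and the vertices of any clique must share a bag in every tree decomposition; so some bag has ≥ 3 vertices and tw(G) ≥ 2. The upper and lower bounds meet at 2, so that is the treewidth.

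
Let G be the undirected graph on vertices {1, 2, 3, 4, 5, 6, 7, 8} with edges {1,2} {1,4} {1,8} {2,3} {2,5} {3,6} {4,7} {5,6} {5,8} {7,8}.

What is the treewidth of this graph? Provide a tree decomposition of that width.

Treewidth 2.
One optimal decomposition is:
Bags: B1 = {4, 7, 8}  B2 = {1, 4, 8}  B3 = {1, 5, 8}  B4 = {1, 2, 5}  B5 = {2, 5, 6}  B6 = {2, 3, 6}
Tree: B1–B2, B2–B3, B3–B4, B4–B5, B5–B6

Every bag has size at most 3, so the width is 3 − 1 = 2 and tw(G) ≤ 2. The edges 7–4–1–8–7 form a cycle, so G is not a tree and its treewidth is at least 2. Hence tw(G) = 2 exactly.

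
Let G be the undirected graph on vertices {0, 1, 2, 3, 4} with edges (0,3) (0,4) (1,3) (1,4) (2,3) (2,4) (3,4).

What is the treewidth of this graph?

2

A width-2 tree decomposition is:
Bags: B1 = {1, 3, 4}  B2 = {2, 3, 4}  B3 = {0, 3, 4}
Tree: B1–B2, B2–B3
Every bag has size at most 3, so the width is 3 − 1 = 2 and tw(G) ≤ 2. For the lower bound, the 3 vertices {0, 3, 4} are pairwise adjacent, and any tree decomposition puts a clique entirely inside one bag — forcing width ≥ 2. Hence tw(G) = 2 exactly.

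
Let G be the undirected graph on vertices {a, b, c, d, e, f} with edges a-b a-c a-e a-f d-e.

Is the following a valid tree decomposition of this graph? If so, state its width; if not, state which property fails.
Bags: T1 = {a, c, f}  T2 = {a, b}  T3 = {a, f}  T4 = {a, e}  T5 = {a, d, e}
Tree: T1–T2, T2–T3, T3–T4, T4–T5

No — bags containing vertex f are not connected in the tree.

A tree decomposition must satisfy three properties: every vertex lies in some bag; for every edge, both endpoints lie together in some bag; and for every vertex, the bags containing it form a connected subtree. Here bags containing vertex f are not connected in the tree, so the decomposition is invalid.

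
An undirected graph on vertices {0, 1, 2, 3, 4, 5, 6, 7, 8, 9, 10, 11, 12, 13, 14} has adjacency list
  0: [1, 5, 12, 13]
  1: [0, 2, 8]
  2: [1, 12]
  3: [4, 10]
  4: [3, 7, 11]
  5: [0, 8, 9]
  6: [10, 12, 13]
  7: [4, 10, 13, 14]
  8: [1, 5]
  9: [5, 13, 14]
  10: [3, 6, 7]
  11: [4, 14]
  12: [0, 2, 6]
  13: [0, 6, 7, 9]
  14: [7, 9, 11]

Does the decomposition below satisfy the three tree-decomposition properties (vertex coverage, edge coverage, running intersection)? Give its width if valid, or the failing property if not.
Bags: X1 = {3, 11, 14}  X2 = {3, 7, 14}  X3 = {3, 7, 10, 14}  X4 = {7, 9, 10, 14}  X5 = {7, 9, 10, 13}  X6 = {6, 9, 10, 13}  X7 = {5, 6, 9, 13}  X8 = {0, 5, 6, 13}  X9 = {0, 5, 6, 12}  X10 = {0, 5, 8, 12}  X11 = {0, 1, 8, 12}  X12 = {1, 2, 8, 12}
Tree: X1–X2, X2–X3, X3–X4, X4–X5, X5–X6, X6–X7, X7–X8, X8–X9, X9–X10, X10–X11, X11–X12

A tree decomposition must satisfy three properties: every vertex lies in some bag; for every edge, both endpoints lie together in some bag; and for every vertex, the bags containing it form a connected subtree. Here vertex 4 appears in no bag, so the decomposition is invalid.

No — vertex 4 appears in no bag.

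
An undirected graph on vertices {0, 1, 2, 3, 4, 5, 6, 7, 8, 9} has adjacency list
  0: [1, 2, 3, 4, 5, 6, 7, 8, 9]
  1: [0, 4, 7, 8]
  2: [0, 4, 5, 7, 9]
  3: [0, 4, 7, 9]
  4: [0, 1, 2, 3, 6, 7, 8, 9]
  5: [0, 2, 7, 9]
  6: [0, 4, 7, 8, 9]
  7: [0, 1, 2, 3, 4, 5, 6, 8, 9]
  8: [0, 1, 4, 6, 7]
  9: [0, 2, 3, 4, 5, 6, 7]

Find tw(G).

A width-4 tree decomposition is:
Bags: B1 = {0, 2, 4, 7, 9}  B2 = {0, 3, 4, 7, 9}  B3 = {0, 2, 5, 7, 9}  B4 = {0, 4, 6, 7, 9}  B5 = {0, 4, 6, 7, 8}  B6 = {0, 1, 4, 7, 8}
Tree: B1–B2, B1–B3, B1–B4, B4–B5, B5–B6
Each bag holds 5 vertices, so the decomposition has width 4, which upper-bounds the treewidth. Conversely, {0, 1, 4, 7, 8} is a clique of size 5, and the vertices of any clique must share a bag in every tree decomposition; so some bag has ≥ 5 vertices and tw(G) ≥ 4. The upper and lower bounds meet at 4, so that is the treewidth.

4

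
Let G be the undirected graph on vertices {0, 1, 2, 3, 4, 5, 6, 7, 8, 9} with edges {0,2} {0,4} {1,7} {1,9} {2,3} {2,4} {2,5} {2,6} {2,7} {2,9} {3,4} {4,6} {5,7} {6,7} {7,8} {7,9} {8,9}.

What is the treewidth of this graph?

A width-2 tree decomposition is:
Bags: B1 = {2, 7, 9}  B2 = {2, 6, 7}  B3 = {2, 4, 6}  B4 = {2, 3, 4}  B5 = {2, 5, 7}  B6 = {0, 2, 4}  B7 = {1, 7, 9}  B8 = {7, 8, 9}
Tree: B1–B2, B2–B3, B3–B4, B2–B5, B3–B6, B1–B7, B7–B8
The largest bag has 3 vertices, giving width 2; this decomposition certifies tw(G) ≤ 2. On the other hand G contains the 3-clique {7, 8, 9}. A clique must lie in a single bag of any decomposition, so no decomposition can have width below 2. Combining the bounds, tw(G) = 2.

2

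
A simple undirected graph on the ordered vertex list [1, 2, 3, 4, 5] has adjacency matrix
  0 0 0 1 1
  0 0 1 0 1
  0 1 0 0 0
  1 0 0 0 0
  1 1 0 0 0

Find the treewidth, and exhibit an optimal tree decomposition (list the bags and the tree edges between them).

Treewidth 1.
One optimal decomposition is:
Bags: B1 = {2, 5}  B2 = {1, 5}  B3 = {1, 4}  B4 = {2, 3}
Tree: B1–B2, B2–B3, B1–B4

Each bag holds 2 vertices, so the decomposition has width 1, which upper-bounds the treewidth. G has an edge, so its treewidth is at least 1. Combining the bounds, tw(G) = 1.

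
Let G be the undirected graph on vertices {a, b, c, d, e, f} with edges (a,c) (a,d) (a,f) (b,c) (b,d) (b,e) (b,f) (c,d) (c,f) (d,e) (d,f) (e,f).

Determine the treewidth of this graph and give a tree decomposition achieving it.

The largest bag has 4 vertices, giving width 3; this decomposition certifies tw(G) ≤ 3. For the lower bound, the 4 vertices {b, d, e, f} are pairwise adjacent, and any tree decomposition puts a clique entirely inside one bag — forcing width ≥ 3. Therefore the treewidth is 3.

Treewidth 3.
One such decomposition:
Bags: B1 = {a, c, d, f}  B2 = {b, c, d, f}  B3 = {b, d, e, f}
Tree: B1–B2, B2–B3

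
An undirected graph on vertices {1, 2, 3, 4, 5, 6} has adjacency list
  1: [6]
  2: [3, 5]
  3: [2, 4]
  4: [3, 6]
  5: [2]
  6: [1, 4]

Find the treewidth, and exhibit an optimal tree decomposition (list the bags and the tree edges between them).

Treewidth 1.
Bags: B1 = {1, 6}  B2 = {4, 6}  B3 = {3, 4}  B4 = {2, 3}  B5 = {2, 5}
Tree: B1–B2, B2–B3, B3–B4, B4–B5

The largest bag has 2 vertices, giving width 1; this decomposition certifies tw(G) ≤ 1. Any graph with an edge has treewidth ≥ 1, and G has the edge 1–6. Therefore the treewidth is 1.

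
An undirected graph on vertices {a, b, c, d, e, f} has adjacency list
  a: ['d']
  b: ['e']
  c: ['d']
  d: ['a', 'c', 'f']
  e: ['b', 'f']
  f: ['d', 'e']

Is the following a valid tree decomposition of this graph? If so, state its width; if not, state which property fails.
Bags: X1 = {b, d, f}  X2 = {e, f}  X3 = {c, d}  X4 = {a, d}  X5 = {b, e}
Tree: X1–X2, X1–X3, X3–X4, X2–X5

A tree decomposition must satisfy three properties: every vertex lies in some bag; for every edge, both endpoints lie together in some bag; and for every vertex, the bags containing it form a connected subtree. Here bags containing vertex b are not connected in the tree, so the decomposition is invalid.

No — bags containing vertex b are not connected in the tree.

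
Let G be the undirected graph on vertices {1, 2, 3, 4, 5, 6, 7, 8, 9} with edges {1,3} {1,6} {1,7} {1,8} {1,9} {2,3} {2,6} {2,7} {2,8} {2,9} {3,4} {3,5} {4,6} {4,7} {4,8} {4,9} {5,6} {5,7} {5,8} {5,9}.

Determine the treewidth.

4

A width-4 tree decomposition is:
Bags: B1 = {1, 2, 4, 5, 7}  B2 = {1, 2, 4, 5, 9}  B3 = {1, 2, 4, 5, 6}  B4 = {1, 2, 4, 5, 8}  B5 = {1, 2, 3, 4, 5}
Tree: B1–B2, B2–B3, B3–B4, B4–B5
The largest bag has 5 vertices, giving width 4; this decomposition certifies tw(G) ≤ 4. For the lower bound: the 5 vertex sets {5,7}, {4,9}, {2,6}, {1}, {8} are disjoint, each induces a connected subgraph, and every pair is joined by at least one edge of G. Contracting each set to a single vertex therefore yields K_{5} as a minor, and since treewidth is minor-monotone, tw(G) ≥ tw(K_{5}) = 4. Therefore the treewidth is 4.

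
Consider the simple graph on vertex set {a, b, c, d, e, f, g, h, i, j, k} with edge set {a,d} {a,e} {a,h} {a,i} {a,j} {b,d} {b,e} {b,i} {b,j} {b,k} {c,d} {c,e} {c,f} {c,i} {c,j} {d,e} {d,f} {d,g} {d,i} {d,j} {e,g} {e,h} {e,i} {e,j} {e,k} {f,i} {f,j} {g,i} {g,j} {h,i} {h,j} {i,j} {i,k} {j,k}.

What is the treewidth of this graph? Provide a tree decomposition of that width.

Each bag holds 5 vertices, so the decomposition has width 4, which upper-bounds the treewidth. Conversely, {d, e, g, i, j} is a clique of size 5, and the vertices of any clique must share a bag in every tree decomposition; so some bag has ≥ 5 vertices and tw(G) ≥ 4. The upper and lower bounds meet at 4, so that is the treewidth.

Treewidth 4.
Bags: B1 = {b, e, i, j, k}  B2 = {b, d, e, i, j}  B3 = {c, d, e, i, j}  B4 = {a, d, e, i, j}  B5 = {d, e, g, i, j}  B6 = {c, d, f, i, j}  B7 = {a, e, h, i, j}
Tree: B1–B2, B2–B3, B3–B4, B4–B5, B3–B6, B4–B7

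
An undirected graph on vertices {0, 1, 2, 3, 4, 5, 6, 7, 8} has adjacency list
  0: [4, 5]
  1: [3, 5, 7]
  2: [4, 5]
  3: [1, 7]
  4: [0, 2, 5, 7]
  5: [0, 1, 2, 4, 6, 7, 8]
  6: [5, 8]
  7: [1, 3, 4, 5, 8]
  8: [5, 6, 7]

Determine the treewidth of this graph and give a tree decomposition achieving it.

Treewidth 2.
One such decomposition:
Bags: B1 = {5, 7, 8}  B2 = {1, 5, 7}  B3 = {5, 6, 8}  B4 = {4, 5, 7}  B5 = {2, 4, 5}  B6 = {0, 4, 5}  B7 = {1, 3, 7}
Tree: B1–B2, B1–B3, B1–B4, B4–B5, B4–B6, B2–B7

Every bag has size at most 3, so the width is 3 − 1 = 2 and tw(G) ≤ 2. On the other hand G contains the 3-clique {1, 3, 7}. A clique must lie in a single bag of any decomposition, so no decomposition can have width below 2. Hence tw(G) = 2 exactly.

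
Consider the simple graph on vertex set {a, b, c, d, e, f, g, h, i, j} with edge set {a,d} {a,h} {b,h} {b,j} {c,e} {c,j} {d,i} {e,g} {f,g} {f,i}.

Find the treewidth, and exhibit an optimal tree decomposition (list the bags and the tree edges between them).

Treewidth 2.
One such decomposition:
Bags: B1 = {c, e, g}  B2 = {c, g, j}  B3 = {b, g, j}  B4 = {b, g, h}  B5 = {a, g, h}  B6 = {a, d, g}  B7 = {d, g, i}  B8 = {f, g, i}
Tree: B1–B2, B2–B3, B3–B4, B4–B5, B5–B6, B6–B7, B7–B8

Every bag has size at most 3, so the width is 3 − 1 = 2 and tw(G) ≤ 2. The edges g–e–c–j–b–h–a–d–i–f–g form a cycle, so G is not a tree and its treewidth is at least 2. Combining the bounds, tw(G) = 2.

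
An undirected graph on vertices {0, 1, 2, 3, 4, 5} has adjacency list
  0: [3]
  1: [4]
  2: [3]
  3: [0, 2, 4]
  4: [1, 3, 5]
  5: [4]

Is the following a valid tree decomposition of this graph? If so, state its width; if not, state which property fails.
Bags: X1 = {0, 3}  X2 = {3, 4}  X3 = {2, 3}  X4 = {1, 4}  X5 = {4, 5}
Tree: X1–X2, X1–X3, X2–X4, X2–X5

Every vertex of G appears in some bag (union = {0, 1, 2, 3, 4, 5}); every edge is covered by a bag; and for each vertex v the set of bags containing v is connected in the bag tree. The decomposition is therefore valid. The largest bag has 2 vertices, so the width is 1.

Yes; width 1.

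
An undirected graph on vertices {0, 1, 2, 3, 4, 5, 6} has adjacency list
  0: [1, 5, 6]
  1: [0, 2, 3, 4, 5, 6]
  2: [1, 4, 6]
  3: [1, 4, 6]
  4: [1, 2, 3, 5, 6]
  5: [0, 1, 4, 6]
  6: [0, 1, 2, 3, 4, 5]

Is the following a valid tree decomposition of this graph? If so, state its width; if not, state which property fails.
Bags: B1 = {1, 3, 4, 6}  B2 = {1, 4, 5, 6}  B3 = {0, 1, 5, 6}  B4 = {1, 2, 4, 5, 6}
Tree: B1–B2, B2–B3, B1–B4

A tree decomposition must satisfy three properties: every vertex lies in some bag; for every edge, both endpoints lie together in some bag; and for every vertex, the bags containing it form a connected subtree. Here bags containing vertex 5 are not connected in the tree, so the decomposition is invalid.

No — bags containing vertex 5 are not connected in the tree.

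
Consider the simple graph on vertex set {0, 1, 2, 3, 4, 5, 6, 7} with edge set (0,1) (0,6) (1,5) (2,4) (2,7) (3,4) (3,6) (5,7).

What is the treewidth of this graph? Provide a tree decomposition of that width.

Treewidth 2.
Bags: B1 = {1, 5, 7}  B2 = {1, 2, 7}  B3 = {1, 2, 4}  B4 = {1, 3, 4}  B5 = {1, 3, 6}  B6 = {0, 1, 6}
Tree: B1–B2, B2–B3, B3–B4, B4–B5, B5–B6

The largest bag has 3 vertices, giving width 2; this decomposition certifies tw(G) ≤ 2. The edges 1–5–7–2–4–3–6–0–1 form a cycle, so G is not a tree and its treewidth is at least 2. The upper and lower bounds meet at 2, so that is the treewidth.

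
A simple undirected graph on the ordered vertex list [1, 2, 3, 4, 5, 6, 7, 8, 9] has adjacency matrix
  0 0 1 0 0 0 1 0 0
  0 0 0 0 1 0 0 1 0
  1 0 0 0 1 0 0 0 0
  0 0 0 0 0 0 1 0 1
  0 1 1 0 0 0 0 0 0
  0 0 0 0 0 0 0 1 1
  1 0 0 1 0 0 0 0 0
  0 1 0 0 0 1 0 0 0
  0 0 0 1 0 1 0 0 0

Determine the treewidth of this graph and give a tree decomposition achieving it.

Each bag holds 3 vertices, so the decomposition has width 2, which upper-bounds the treewidth. Since 2–8–6–9–4–7–1–3–5–2 is a cycle in G, G is not acyclic. Forests are exactly the graphs of treewidth ≤ 1, so tw(G) ≥ 2. The upper and lower bounds meet at 2, so that is the treewidth.

Treewidth 2.
Bags: B1 = {2, 6, 8}  B2 = {2, 6, 9}  B3 = {2, 4, 9}  B4 = {2, 4, 7}  B5 = {1, 2, 7}  B6 = {1, 2, 3}  B7 = {2, 3, 5}
Tree: B1–B2, B2–B3, B3–B4, B4–B5, B5–B6, B6–B7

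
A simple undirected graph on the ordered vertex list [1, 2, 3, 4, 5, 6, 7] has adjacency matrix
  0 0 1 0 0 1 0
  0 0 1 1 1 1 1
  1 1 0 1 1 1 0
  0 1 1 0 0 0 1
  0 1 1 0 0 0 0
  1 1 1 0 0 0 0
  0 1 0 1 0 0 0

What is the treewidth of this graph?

2

A width-2 tree decomposition is:
Bags: B1 = {2, 3, 6}  B2 = {2, 3, 4}  B3 = {1, 3, 6}  B4 = {2, 3, 5}  B5 = {2, 4, 7}
Tree: B1–B2, B1–B3, B2–B4, B2–B5
The largest bag has 3 vertices, giving width 2; this decomposition certifies tw(G) ≤ 2. For the lower bound, the 3 vertices {1, 3, 6} are pairwise adjacent, and any tree decomposition puts a clique entirely inside one bag — forcing width ≥ 2. Hence tw(G) = 2 exactly.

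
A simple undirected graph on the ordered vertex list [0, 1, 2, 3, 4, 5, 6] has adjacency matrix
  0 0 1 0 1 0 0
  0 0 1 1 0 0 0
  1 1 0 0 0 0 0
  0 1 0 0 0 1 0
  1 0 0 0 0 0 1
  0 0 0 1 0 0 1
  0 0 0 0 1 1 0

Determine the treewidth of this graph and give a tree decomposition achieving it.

Every bag has size at most 3, so the width is 3 − 1 = 2 and tw(G) ≤ 2. Since 3–5–6–4–0–2–1–3 is a cycle in G, G is not acyclic. Forests are exactly the graphs of treewidth ≤ 1, so tw(G) ≥ 2. Combining the bounds, tw(G) = 2.

Treewidth 2.
One such decomposition:
Bags: B1 = {3, 5, 6}  B2 = {3, 4, 6}  B3 = {0, 3, 4}  B4 = {0, 2, 3}  B5 = {1, 2, 3}
Tree: B1–B2, B2–B3, B3–B4, B4–B5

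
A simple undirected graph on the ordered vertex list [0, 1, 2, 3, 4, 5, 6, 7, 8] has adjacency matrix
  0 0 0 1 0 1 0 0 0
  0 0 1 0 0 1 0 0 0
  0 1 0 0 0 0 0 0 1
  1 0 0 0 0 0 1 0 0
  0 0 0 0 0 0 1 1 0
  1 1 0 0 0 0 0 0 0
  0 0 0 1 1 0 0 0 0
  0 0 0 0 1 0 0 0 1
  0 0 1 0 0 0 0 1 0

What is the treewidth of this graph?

A width-2 tree decomposition is:
Bags: B1 = {1, 2, 8}  B2 = {1, 5, 8}  B3 = {0, 5, 8}  B4 = {0, 3, 8}  B5 = {3, 6, 8}  B6 = {4, 6, 8}  B7 = {4, 7, 8}
Tree: B1–B2, B2–B3, B3–B4, B4–B5, B5–B6, B6–B7
The largest bag has 3 vertices, giving width 2; this decomposition certifies tw(G) ≤ 2. Since 8–2–1–5–0–3–6–4–7–8 is a cycle in G, G is not acyclic. Forests are exactly the graphs of treewidth ≤ 1, so tw(G) ≥ 2. Hence tw(G) = 2 exactly.

2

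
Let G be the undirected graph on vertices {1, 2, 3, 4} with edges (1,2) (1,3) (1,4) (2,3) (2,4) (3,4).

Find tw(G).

A width-3 tree decomposition is:
Bags: B1 = {1, 2, 3, 4}
Tree: (single bag)
With just one bag of size 4, the width is 4 − 1 = 3, so tw(G) ≤ 3. On the other hand G contains the 4-clique {1, 2, 3, 4}. A clique must lie in a single bag of any decomposition, so no decomposition can have width below 3. Combining the bounds, tw(G) = 3.

3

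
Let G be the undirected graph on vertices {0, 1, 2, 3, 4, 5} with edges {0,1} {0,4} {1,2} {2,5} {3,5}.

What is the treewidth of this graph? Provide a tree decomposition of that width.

Treewidth 1.
One optimal decomposition is:
Bags: B1 = {0, 4}  B2 = {0, 1}  B3 = {1, 2}  B4 = {2, 5}  B5 = {3, 5}
Tree: B1–B2, B2–B3, B3–B4, B4–B5

Every bag has size at most 2, so the width is 2 − 1 = 1 and tw(G) ≤ 1. G has an edge, so its treewidth is at least 1. The upper and lower bounds meet at 1, so that is the treewidth.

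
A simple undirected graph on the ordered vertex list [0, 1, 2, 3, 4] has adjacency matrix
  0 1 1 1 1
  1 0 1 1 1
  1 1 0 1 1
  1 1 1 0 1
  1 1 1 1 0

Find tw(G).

4

A width-4 tree decomposition is:
Bags: B1 = {0, 1, 2, 3, 4}
Tree: (single bag)
With just one bag of size 5, the width is 5 − 1 = 4, so tw(G) ≤ 4. For the lower bound, the 5 vertices {0, 1, 2, 3, 4} are pairwise adjacent, and any tree decomposition puts a clique entirely inside one bag — forcing width ≥ 4. Therefore the treewidth is 4.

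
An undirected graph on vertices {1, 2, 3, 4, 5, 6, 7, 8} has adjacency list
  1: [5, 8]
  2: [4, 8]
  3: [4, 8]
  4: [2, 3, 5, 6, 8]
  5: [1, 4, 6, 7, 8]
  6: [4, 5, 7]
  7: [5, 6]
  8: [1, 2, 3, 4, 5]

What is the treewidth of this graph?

A width-2 tree decomposition is:
Bags: B1 = {4, 5, 6}  B2 = {4, 5, 8}  B3 = {5, 6, 7}  B4 = {3, 4, 8}  B5 = {2, 4, 8}  B6 = {1, 5, 8}
Tree: B1–B2, B1–B3, B2–B4, B4–B5, B2–B6
Each bag holds 3 vertices, so the decomposition has width 2, which upper-bounds the treewidth. On the other hand G contains the 3-clique {1, 5, 8}. A clique must lie in a single bag of any decomposition, so no decomposition can have width below 2. Therefore the treewidth is 2.

2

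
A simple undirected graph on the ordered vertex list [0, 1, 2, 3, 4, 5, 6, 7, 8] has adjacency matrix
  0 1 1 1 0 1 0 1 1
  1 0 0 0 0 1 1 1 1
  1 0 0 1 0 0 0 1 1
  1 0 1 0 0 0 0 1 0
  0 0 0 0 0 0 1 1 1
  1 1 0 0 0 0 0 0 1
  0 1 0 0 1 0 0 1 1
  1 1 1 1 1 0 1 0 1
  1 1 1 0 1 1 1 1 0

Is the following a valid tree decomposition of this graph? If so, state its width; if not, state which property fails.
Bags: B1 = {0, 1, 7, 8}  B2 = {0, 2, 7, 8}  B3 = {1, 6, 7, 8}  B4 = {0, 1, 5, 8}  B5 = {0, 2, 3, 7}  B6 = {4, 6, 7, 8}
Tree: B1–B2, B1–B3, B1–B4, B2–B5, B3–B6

Checking the three conditions: (i) the bags cover all of {0, 1, 2, 3, 4, 5, 6, 7, 8}; (ii) for each edge, some bag contains both endpoints; (iii) the bags containing any fixed vertex form a subtree. All hold, so the decomposition is valid with width 4 − 1 = 3.

Yes; width 3.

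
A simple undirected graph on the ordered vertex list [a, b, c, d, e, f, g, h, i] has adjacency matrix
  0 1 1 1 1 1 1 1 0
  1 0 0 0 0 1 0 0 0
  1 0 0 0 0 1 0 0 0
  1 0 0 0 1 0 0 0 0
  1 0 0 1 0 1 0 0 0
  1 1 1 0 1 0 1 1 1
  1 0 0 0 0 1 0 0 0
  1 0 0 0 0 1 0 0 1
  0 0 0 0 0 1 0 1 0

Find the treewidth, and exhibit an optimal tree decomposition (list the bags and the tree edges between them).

Every bag has size at most 3, so the width is 3 − 1 = 2 and tw(G) ≤ 2. Conversely, {a, d, e} is a clique of size 3, and the vertices of any clique must share a bag in every tree decomposition; so some bag has ≥ 3 vertices and tw(G) ≥ 2. Combining the bounds, tw(G) = 2.

Treewidth 2.
One such decomposition:
Bags: B1 = {a, b, f}  B2 = {a, e, f}  B3 = {a, d, e}  B4 = {a, f, h}  B5 = {a, f, g}  B6 = {f, h, i}  B7 = {a, c, f}
Tree: B1–B2, B2–B3, B2–B4, B2–B5, B4–B6, B4–B7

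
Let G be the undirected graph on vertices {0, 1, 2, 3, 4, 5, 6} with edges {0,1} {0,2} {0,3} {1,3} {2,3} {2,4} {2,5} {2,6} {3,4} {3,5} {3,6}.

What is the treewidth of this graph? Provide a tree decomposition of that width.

Treewidth 2.
One such decomposition:
Bags: B1 = {2, 3, 4}  B2 = {0, 2, 3}  B3 = {2, 3, 5}  B4 = {2, 3, 6}  B5 = {0, 1, 3}
Tree: B1–B2, B2–B3, B3–B4, B2–B5

The largest bag has 3 vertices, giving width 2; this decomposition certifies tw(G) ≤ 2. On the other hand G contains the 3-clique {0, 1, 3}. A clique must lie in a single bag of any decomposition, so no decomposition can have width below 2. The upper and lower bounds meet at 2, so that is the treewidth.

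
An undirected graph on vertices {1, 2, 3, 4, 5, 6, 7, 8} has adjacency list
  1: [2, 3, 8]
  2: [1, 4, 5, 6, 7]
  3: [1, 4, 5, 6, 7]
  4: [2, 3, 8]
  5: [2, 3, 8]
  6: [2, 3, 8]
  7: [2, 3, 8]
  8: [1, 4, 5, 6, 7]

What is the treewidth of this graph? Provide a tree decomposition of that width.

The largest bag has 4 vertices, giving width 3; this decomposition certifies tw(G) ≤ 3. For the lower bound: the 4 vertex sets {3,4}, {1,2}, {8}, {6} are disjoint, each induces a connected subgraph, and every pair is joined by at least one edge of G. Contracting each set to a single vertex therefore yields K_{4} as a minor, and since treewidth is minor-monotone, tw(G) ≥ tw(K_{4}) = 3. Combining the bounds, tw(G) = 3.

Treewidth 3.
One such decomposition:
Bags: B1 = {2, 3, 4, 8}  B2 = {1, 2, 3, 8}  B3 = {2, 3, 6, 8}  B4 = {2, 3, 7, 8}  B5 = {2, 3, 5, 8}
Tree: B1–B2, B2–B3, B3–B4, B4–B5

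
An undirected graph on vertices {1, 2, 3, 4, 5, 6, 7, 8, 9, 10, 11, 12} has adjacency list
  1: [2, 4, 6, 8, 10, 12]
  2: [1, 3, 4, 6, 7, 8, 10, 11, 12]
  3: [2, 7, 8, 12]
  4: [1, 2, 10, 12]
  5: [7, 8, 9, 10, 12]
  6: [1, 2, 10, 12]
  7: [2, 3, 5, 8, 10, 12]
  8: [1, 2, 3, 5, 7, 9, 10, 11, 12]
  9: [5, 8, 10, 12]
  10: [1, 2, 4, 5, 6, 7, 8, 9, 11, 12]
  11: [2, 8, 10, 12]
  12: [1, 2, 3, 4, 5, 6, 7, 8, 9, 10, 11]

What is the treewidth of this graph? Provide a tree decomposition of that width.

Treewidth 4.
One such decomposition:
Bags: B1 = {1, 2, 8, 10, 12}  B2 = {2, 7, 8, 10, 12}  B3 = {5, 7, 8, 10, 12}  B4 = {2, 8, 10, 11, 12}  B5 = {1, 2, 6, 10, 12}  B6 = {5, 8, 9, 10, 12}  B7 = {1, 2, 4, 10, 12}  B8 = {2, 3, 7, 8, 12}
Tree: B1–B2, B2–B3, B2–B4, B1–B5, B3–B6, B5–B7, B2–B8

Each bag holds 5 vertices, so the decomposition has width 4, which upper-bounds the treewidth. For the lower bound, the 5 vertices {5, 8, 9, 10, 12} are pairwise adjacent, and any tree decomposition puts a clique entirely inside one bag — forcing width ≥ 4. The upper and lower bounds meet at 4, so that is the treewidth.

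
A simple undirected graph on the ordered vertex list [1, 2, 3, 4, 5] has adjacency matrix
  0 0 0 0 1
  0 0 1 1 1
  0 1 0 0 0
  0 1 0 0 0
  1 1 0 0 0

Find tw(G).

A width-1 tree decomposition is:
Bags: B1 = {1, 5}  B2 = {2, 5}  B3 = {2, 4}  B4 = {2, 3}
Tree: B1–B2, B2–B3, B2–B4
The largest bag has 2 vertices, giving width 1; this decomposition certifies tw(G) ≤ 1. Any graph with an edge has treewidth ≥ 1, and G has the edge 5–1. The upper and lower bounds meet at 1, so that is the treewidth.

1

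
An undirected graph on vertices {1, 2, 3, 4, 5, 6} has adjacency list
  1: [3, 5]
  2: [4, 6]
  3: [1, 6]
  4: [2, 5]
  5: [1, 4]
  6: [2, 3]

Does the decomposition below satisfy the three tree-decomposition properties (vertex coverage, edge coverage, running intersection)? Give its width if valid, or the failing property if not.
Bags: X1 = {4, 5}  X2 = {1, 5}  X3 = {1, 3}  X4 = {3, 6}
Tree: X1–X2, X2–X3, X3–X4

No — vertex 2 appears in no bag.

A tree decomposition must satisfy three properties: every vertex lies in some bag; for every edge, both endpoints lie together in some bag; and for every vertex, the bags containing it form a connected subtree. Here vertex 2 appears in no bag, so the decomposition is invalid.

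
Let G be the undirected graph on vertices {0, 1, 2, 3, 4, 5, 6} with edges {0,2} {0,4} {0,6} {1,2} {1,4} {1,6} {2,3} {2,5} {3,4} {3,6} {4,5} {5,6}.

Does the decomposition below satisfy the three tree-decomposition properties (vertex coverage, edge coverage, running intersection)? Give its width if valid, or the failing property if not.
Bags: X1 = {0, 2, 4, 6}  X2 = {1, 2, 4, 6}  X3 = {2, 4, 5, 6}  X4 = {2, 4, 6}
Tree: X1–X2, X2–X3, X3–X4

A tree decomposition must satisfy three properties: every vertex lies in some bag; for every edge, both endpoints lie together in some bag; and for every vertex, the bags containing it form a connected subtree. Here vertex 3 appears in no bag, so the decomposition is invalid.

No — vertex 3 appears in no bag.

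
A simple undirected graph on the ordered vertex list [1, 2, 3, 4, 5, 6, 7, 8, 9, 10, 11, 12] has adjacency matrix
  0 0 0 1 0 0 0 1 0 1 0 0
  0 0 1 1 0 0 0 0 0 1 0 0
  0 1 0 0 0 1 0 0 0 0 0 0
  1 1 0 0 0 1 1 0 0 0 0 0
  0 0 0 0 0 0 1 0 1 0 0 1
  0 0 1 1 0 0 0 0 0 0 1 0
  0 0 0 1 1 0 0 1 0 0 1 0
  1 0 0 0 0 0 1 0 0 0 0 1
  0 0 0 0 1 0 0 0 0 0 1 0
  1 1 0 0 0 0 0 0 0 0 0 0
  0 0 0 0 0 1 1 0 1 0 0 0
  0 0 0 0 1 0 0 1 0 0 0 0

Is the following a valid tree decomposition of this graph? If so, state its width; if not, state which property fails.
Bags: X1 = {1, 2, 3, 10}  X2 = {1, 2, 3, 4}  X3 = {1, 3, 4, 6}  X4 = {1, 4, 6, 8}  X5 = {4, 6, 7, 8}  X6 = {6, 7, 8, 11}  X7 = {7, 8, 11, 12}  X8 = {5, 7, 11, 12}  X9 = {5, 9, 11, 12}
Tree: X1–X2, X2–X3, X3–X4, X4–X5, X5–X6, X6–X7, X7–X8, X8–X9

Every vertex of G appears in some bag (union = {1, 2, 3, 4, 5, 6, 7, 8, 9, 10, 11, 12}); every edge is covered by a bag; and for each vertex v the set of bags containing v is connected in the bag tree. The decomposition is therefore valid. The largest bag has 4 vertices, so the width is 3.

Yes; width 3.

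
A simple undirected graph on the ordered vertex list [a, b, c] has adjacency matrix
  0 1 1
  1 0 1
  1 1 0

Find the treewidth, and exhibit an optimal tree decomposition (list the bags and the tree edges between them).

With just one bag of size 3, the width is 3 − 1 = 2, so tw(G) ≤ 2. On the other hand G contains the 3-clique {a, b, c}. A clique must lie in a single bag of any decomposition, so no decomposition can have width below 2. Therefore the treewidth is 2.

Treewidth 2.
Bags: B1 = {a, b, c}
Tree: (single bag)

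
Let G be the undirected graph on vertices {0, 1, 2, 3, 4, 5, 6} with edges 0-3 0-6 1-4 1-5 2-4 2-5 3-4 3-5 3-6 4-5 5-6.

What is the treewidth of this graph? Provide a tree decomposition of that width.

Each bag holds 3 vertices, so the decomposition has width 2, which upper-bounds the treewidth. For the lower bound, the 3 vertices {0, 3, 6} are pairwise adjacent, and any tree decomposition puts a clique entirely inside one bag — forcing width ≥ 2. The upper and lower bounds meet at 2, so that is the treewidth.

Treewidth 2.
Bags: B1 = {3, 4, 5}  B2 = {2, 4, 5}  B3 = {3, 5, 6}  B4 = {1, 4, 5}  B5 = {0, 3, 6}
Tree: B1–B2, B1–B3, B1–B4, B3–B5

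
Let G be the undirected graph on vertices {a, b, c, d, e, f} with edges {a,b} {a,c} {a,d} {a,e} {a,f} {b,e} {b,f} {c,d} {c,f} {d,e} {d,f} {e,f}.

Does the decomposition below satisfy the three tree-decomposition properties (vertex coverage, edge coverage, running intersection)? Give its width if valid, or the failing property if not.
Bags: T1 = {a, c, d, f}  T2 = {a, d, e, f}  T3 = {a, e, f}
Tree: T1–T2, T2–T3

A tree decomposition must satisfy three properties: every vertex lies in some bag; for every edge, both endpoints lie together in some bag; and for every vertex, the bags containing it form a connected subtree. Here vertex b appears in no bag, so the decomposition is invalid.

No — vertex b appears in no bag.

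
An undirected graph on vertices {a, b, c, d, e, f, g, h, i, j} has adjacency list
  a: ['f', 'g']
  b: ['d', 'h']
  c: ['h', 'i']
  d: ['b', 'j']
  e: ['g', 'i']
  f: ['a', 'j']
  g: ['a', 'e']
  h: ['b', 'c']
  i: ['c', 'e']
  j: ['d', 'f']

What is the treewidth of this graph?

2

A width-2 tree decomposition is:
Bags: B1 = {e, g, i}  B2 = {a, g, i}  B3 = {a, f, i}  B4 = {f, i, j}  B5 = {d, i, j}  B6 = {b, d, i}  B7 = {b, h, i}  B8 = {c, h, i}
Tree: B1–B2, B2–B3, B3–B4, B4–B5, B5–B6, B6–B7, B7–B8
Every bag has size at most 3, so the width is 3 − 1 = 2 and tw(G) ≤ 2. For the lower bound, G contains the cycle i–e–g–a–f–j–d–b–h–c–i, so G is not a forest; only forests have treewidth ≤ 1, hence tw(G) ≥ 2. Combining the bounds, tw(G) = 2.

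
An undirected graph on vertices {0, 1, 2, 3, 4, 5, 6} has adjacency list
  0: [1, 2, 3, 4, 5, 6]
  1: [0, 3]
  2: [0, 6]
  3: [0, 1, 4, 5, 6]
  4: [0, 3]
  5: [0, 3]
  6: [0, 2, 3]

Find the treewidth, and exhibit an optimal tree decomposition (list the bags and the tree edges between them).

Each bag holds 3 vertices, so the decomposition has width 2, which upper-bounds the treewidth. For the lower bound, the 3 vertices {0, 2, 6} are pairwise adjacent, and any tree decomposition puts a clique entirely inside one bag — forcing width ≥ 2. Hence tw(G) = 2 exactly.

Treewidth 2.
One optimal decomposition is:
Bags: B1 = {0, 3, 6}  B2 = {0, 1, 3}  B3 = {0, 3, 4}  B4 = {0, 2, 6}  B5 = {0, 3, 5}
Tree: B1–B2, B2–B3, B1–B4, B3–B5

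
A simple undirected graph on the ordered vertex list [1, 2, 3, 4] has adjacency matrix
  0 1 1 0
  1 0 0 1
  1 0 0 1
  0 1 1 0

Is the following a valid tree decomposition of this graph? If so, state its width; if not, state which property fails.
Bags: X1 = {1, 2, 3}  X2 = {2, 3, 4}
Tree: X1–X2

Yes; width 2.

Every vertex of G appears in some bag (union = {1, 2, 3, 4}); every edge is covered by a bag; and for each vertex v the set of bags containing v is connected in the bag tree. The decomposition is therefore valid. The largest bag has 3 vertices, so the width is 2.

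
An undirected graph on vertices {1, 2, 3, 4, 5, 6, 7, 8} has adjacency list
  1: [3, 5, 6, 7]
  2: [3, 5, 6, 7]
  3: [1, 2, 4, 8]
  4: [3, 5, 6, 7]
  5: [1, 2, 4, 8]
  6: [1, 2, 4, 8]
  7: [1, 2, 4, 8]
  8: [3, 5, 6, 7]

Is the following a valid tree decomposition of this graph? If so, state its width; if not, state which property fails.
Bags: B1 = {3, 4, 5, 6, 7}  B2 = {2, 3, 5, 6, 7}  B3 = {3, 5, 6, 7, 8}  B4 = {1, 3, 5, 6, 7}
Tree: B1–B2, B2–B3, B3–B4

Yes; width 4.

Vertex coverage: the bags together contain {1, 2, 3, 4, 5, 6, 7, 8}, the full vertex set. Edge coverage: each edge of G has both endpoints in at least one bag. Running intersection: for every vertex, the bags containing it form a connected subtree. All three properties hold, so this is a valid tree decomposition of width max|bag| − 1 = 4, and hence tw(G) ≤ 4.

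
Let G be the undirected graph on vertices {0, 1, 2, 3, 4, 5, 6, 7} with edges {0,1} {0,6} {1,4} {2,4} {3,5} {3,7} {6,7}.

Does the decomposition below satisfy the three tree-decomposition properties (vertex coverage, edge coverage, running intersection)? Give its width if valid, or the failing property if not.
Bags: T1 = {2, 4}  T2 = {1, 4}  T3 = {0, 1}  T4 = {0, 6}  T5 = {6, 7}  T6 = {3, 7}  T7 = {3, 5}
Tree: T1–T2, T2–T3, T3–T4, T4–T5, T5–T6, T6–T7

Yes; width 1.

Vertex coverage: the bags together contain {0, 1, 2, 3, 4, 5, 6, 7}, the full vertex set. Edge coverage: each edge of G has both endpoints in at least one bag. Running intersection: for every vertex, the bags containing it form a connected subtree. All three properties hold, so this is a valid tree decomposition of width max|bag| − 1 = 1, and hence tw(G) ≤ 1.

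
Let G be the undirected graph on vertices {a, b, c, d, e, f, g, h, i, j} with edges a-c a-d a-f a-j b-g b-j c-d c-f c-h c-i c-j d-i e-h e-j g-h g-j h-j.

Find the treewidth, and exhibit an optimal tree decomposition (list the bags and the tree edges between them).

Treewidth 2.
Bags: B1 = {a, c, j}  B2 = {c, h, j}  B3 = {a, c, d}  B4 = {g, h, j}  B5 = {e, h, j}  B6 = {c, d, i}  B7 = {a, c, f}  B8 = {b, g, j}
Tree: B1–B2, B1–B3, B2–B4, B2–B5, B3–B6, B1–B7, B4–B8

The largest bag has 3 vertices, giving width 2; this decomposition certifies tw(G) ≤ 2. For the lower bound, the 3 vertices {g, h, j} are pairwise adjacent, and any tree decomposition puts a clique entirely inside one bag — forcing width ≥ 2. Hence tw(G) = 2 exactly.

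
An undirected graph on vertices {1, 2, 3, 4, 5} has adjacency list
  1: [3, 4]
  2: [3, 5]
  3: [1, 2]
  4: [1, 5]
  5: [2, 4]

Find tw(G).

A width-2 tree decomposition is:
Bags: B1 = {2, 3, 5}  B2 = {1, 3, 5}  B3 = {1, 4, 5}
Tree: B1–B2, B2–B3
Every bag has size at most 3, so the width is 3 − 1 = 2 and tw(G) ≤ 2. The edges 5–2–3–1–4–5 form a cycle, so G is not a tree and its treewidth is at least 2. Therefore the treewidth is 2.

2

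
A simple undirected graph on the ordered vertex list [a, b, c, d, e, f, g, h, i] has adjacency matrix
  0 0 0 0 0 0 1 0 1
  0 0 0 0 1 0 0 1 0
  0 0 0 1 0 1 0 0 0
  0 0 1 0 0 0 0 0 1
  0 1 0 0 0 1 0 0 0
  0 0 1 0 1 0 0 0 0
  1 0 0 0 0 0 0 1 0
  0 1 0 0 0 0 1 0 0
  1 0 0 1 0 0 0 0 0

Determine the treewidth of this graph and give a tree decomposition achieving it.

Treewidth 2.
Bags: B1 = {c, e, f}  B2 = {b, c, e}  B3 = {b, c, h}  B4 = {c, g, h}  B5 = {a, c, g}  B6 = {a, c, i}  B7 = {c, d, i}
Tree: B1–B2, B2–B3, B3–B4, B4–B5, B5–B6, B6–B7

The largest bag has 3 vertices, giving width 2; this decomposition certifies tw(G) ≤ 2. For the lower bound, G contains the cycle c–f–e–b–h–g–a–i–d–c, so G is not a forest; only forests have treewidth ≤ 1, hence tw(G) ≥ 2. Combining the bounds, tw(G) = 2.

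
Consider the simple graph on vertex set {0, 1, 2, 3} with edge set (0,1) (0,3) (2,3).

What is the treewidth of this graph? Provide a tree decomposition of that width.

Treewidth 1.
Bags: B1 = {0, 3}  B2 = {2, 3}  B3 = {0, 1}
Tree: B1–B2, B1–B3

Every bag has size at most 2, so the width is 2 − 1 = 1 and tw(G) ≤ 1. Since G has at least one edge (e.g. 3–0), it is not an edgeless graph, so tw(G) ≥ 1. Therefore the treewidth is 1.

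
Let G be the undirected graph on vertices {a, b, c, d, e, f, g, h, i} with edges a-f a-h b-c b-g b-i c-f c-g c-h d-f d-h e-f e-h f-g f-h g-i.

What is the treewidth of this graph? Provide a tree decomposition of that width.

Treewidth 2.
One optimal decomposition is:
Bags: B1 = {c, f, h}  B2 = {c, f, g}  B3 = {e, f, h}  B4 = {b, c, g}  B5 = {a, f, h}  B6 = {d, f, h}  B7 = {b, g, i}
Tree: B1–B2, B1–B3, B2–B4, B1–B5, B1–B6, B4–B7

Every bag has size at most 3, so the width is 3 − 1 = 2 and tw(G) ≤ 2. Conversely, {c, f, g} is a clique of size 3, and the vertices of any clique must share a bag in every tree decomposition; so some bag has ≥ 3 vertices and tw(G) ≥ 2. Combining the bounds, tw(G) = 2.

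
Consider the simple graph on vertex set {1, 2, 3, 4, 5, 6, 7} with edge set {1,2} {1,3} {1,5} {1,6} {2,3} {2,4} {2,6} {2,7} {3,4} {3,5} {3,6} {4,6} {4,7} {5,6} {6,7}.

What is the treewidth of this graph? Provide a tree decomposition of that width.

Every bag has size at most 4, so the width is 4 − 1 = 3 and tw(G) ≤ 3. Conversely, {1, 2, 3, 6} is a clique of size 4, and the vertices of any clique must share a bag in every tree decomposition; so some bag has ≥ 4 vertices and tw(G) ≥ 3. Combining the bounds, tw(G) = 3.

Treewidth 3.
One such decomposition:
Bags: B1 = {1, 2, 3, 6}  B2 = {2, 3, 4, 6}  B3 = {1, 3, 5, 6}  B4 = {2, 4, 6, 7}
Tree: B1–B2, B1–B3, B2–B4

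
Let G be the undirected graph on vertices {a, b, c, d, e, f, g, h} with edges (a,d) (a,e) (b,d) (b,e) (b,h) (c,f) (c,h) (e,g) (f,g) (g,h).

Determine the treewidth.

2

A width-2 tree decomposition is:
Bags: B1 = {c, f, h}  B2 = {f, g, h}  B3 = {b, g, h}  B4 = {b, e, g}  B5 = {b, d, e}  B6 = {a, d, e}
Tree: B1–B2, B2–B3, B3–B4, B4–B5, B5–B6
Each bag holds 3 vertices, so the decomposition has width 2, which upper-bounds the treewidth. The edges c–f–g–h–c form a cycle, so G is not a tree and its treewidth is at least 2. The upper and lower bounds meet at 2, so that is the treewidth.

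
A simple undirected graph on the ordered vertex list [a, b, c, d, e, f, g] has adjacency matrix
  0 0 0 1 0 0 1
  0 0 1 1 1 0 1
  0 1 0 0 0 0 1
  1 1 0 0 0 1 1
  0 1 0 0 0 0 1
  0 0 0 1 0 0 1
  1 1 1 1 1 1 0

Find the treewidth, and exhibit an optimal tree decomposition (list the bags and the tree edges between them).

The largest bag has 3 vertices, giving width 2; this decomposition certifies tw(G) ≤ 2. On the other hand G contains the 3-clique {d, f, g}. A clique must lie in a single bag of any decomposition, so no decomposition can have width below 2. The upper and lower bounds meet at 2, so that is the treewidth.

Treewidth 2.
One optimal decomposition is:
Bags: B1 = {b, d, g}  B2 = {b, c, g}  B3 = {a, d, g}  B4 = {b, e, g}  B5 = {d, f, g}
Tree: B1–B2, B1–B3, B2–B4, B1–B5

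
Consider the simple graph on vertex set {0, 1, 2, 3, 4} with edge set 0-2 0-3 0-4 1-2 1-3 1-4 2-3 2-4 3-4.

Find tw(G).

A width-3 tree decomposition is:
Bags: B1 = {0, 2, 3, 4}  B2 = {1, 2, 3, 4}
Tree: B1–B2
The largest bag has 4 vertices, giving width 3; this decomposition certifies tw(G) ≤ 3. On the other hand G contains the 4-clique {0, 2, 3, 4}. A clique must lie in a single bag of any decomposition, so no decomposition can have width below 3. Hence tw(G) = 3 exactly.

3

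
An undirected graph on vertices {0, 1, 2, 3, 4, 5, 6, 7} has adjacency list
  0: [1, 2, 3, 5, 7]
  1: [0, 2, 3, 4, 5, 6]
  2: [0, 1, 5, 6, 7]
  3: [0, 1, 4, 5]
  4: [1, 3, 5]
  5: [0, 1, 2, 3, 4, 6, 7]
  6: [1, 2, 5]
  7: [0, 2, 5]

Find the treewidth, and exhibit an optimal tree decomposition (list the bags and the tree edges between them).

Treewidth 3.
One optimal decomposition is:
Bags: B1 = {0, 1, 2, 5}  B2 = {0, 2, 5, 7}  B3 = {0, 1, 3, 5}  B4 = {1, 2, 5, 6}  B5 = {1, 3, 4, 5}
Tree: B1–B2, B1–B3, B1–B4, B3–B5

Each bag holds 4 vertices, so the decomposition has width 3, which upper-bounds the treewidth. Conversely, {0, 1, 2, 5} is a clique of size 4, and the vertices of any clique must share a bag in every tree decomposition; so some bag has ≥ 4 vertices and tw(G) ≥ 3. Combining the bounds, tw(G) = 3.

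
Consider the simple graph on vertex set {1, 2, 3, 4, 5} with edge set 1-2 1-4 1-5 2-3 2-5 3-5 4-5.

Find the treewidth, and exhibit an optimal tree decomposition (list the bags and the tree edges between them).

Treewidth 2.
Bags: B1 = {1, 2, 5}  B2 = {2, 3, 5}  B3 = {1, 4, 5}
Tree: B1–B2, B1–B3

The largest bag has 3 vertices, giving width 2; this decomposition certifies tw(G) ≤ 2. For the lower bound, the 3 vertices {1, 2, 5} are pairwise adjacent, and any tree decomposition puts a clique entirely inside one bag — forcing width ≥ 2. Hence tw(G) = 2 exactly.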